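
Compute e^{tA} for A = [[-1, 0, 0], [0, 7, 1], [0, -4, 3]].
A has Jordan form J = [[-1, 0, 0], [0, 5, 1], [0, 0, 5]] with A = PJP^{-1}, so e^{tA} = P e^{tJ} P^{-1}.

For a Jordan block J_k(λ), e^{tJ_k(λ)} = e^{λt} · (I + tN + t^2 N^2/2! + ... + t^{k-1} N^{k-1}/(k-1)!) where N is the nilpotent superdiagonal part.

Assembling the blocks and conjugating back gives the entries of e^{tA} as shown above.

e^{tA} = [[e^{-t}, 0, 0], [0, (2*t + 1)*e^{5*t}, t*e^{5*t}], [0, -4*t*e^{5*t}, (1 - 2*t)*e^{5*t}]]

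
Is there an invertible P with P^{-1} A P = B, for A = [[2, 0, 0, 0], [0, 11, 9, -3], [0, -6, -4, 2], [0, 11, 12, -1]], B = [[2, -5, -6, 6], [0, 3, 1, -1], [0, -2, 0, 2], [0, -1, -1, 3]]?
Yes.

Two matrices over a field are similar if and only if they have the same invariant factors.

Both A and B have characteristic polynomial (x - 2)^4 and minimal polynomial (x - 2)^3. Computing further, both have invariant factors x - 2, (x - 2)^3. Hence A and B are similar.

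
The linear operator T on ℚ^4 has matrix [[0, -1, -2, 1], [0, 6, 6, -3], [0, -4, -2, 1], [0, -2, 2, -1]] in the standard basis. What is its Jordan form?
The characteristic polynomial is det(xI - A) = x^3(x - 3), so the eigenvalues are 0 (algebraic multiplicity 3), 3 (algebraic multiplicity 1).

For λ = 0: rank(A) = 2, rank(A^2) = 1. The eigenspace has dimension 4 - 2 = 2, so there are 2 Jordan blocks; the rank sequence gives block sizes [2, 1].

For λ = 3: algebraic multiplicity 1 gives one 1×1 block.

Assembling the blocks gives the Jordan form J above.

J = [[0, 1, 0, 0], [0, 0, 0, 0], [0, 0, 0, 0], [0, 0, 0, 3]]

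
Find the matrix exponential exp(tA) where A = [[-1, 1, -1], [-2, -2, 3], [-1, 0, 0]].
A has Jordan form J = [[-1, 1, 0], [0, -1, 1], [0, 0, -1]] with A = PJP^{-1}, so e^{tA} = P e^{tJ} P^{-1}.

For a Jordan block J_k(λ), e^{tJ_k(λ)} = e^{λt} · (I + tN + t^2 N^2/2! + ... + t^{k-1} N^{k-1}/(k-1)!) where N is the nilpotent superdiagonal part.

Assembling the blocks and conjugating back gives the entries of e^{tA} as shown above.

e^{tA} = [[(2 - t^2)*e^{-t}/2, t*(2 - t)*e^{-t}/2, t*(t - 1)*e^{-t}], [t*(-t - 4)*e^{-t}/2, (-t^2/2 - t + 1)*e^{-t}, t*(t + 3)*e^{-t}], [t*(-t - 2)*e^{-t}/2, -t^2*e^{-t}/2, (t^2 + t + 1)*e^{-t}]]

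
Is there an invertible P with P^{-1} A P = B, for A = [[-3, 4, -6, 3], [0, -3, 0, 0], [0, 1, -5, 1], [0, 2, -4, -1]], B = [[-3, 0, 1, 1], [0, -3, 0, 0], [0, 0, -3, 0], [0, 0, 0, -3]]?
No.

Both have characteristic polynomial (x + 3)^4 and minimal polynomial (x + 3)^2. But rank(A + 3I) = 2 for A while rank(B + 3I) = 1 for B, so the number of Jordan blocks at λ = -3 differs. A and B are not similar.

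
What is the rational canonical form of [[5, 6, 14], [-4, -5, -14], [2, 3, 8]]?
The invariant factors of A (the non-unit diagonal entries of the Smith normal form of xI - A over ℚ[x]) are x - 1, (x - 6)(x - 1), each dividing the next. The characteristic polynomial is their product, (x - 6)(x - 1)^2.

The rational canonical form is the block-diagonal matrix of companion matrices C(f_i):
R = [[1, 0, 0], [0, 0, -6], [0, 1, 7]].

R = [[1, 0, 0], [0, 0, -6], [0, 1, 7]]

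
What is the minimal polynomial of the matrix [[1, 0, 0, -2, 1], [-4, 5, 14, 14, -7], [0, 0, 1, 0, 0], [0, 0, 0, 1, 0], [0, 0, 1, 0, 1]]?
The characteristic polynomial factors as (x - 5)(x - 1)^4. The minimal polynomial is ∏(x - λ)^{k_λ} where k_λ is the size of the largest Jordan block at λ.

For λ = 1: rank(A - I) = 3, and the largest Jordan block has size 3 (the smallest k with rank((A - I)^k) = rank((A - I)^(k+1))).
For λ = 5: rank(A - 5I) = 4, and the largest Jordan block has size 1 (the smallest k with rank((A - 5I)^k) = rank((A - 5I)^(k+1))).

So m_A(x) = (x - 5)(x - 1)^3.

m_A(x) = (x - 5)(x - 1)^3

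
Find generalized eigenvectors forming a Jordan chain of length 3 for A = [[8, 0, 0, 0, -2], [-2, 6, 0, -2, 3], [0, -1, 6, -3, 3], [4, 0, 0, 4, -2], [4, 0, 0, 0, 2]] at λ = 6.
v_1 = [[1, 0, 0, 1, 1]]^T, v_2 = [[0, -1, 0, 0, 0]]^T, v_3 = [[0, 0, 1, 0, 0]]^T

We seek v_1 ∈ ker((A - 6I)^3) \ ker((A - 6I)^2), then set v_{i+1} = (A - 6I) v_i.

One such chain is v_1 = [[1, 0, 0, 1, 1]]^T, v_2 = [[0, -1, 0, 0, 0]]^T, v_3 = [[0, 0, 1, 0, 0]]^T. Check: (A - 6I) v_3 = [[0, 0, 0, 0, 0]]^T = 0.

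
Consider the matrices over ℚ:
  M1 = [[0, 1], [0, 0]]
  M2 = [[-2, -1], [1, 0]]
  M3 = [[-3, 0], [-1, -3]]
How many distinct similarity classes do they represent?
Characteristic polynomials: χ_{M1} = x^2, χ_{M2} = (x + 1)^2, χ_{M3} = (x + 3)^2.

{M1}: invariant factors x^2.

{M2}: invariant factors (x + 1)^2.

{M3}: invariant factors (x + 3)^2.

Matrices are similar if and only if their invariant-factor lists agree; the partition into similarity classes is {M1}, {M2}, {M3}.

3 classes: {M1}, {M2}, {M3}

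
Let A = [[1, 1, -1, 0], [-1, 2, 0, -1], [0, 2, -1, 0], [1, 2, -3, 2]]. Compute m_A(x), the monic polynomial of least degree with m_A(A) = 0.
m_A(x) = (x - 1)^3

The characteristic polynomial factors as (x - 1)^4. The minimal polynomial is ∏(x - λ)^{k_λ} where k_λ is the size of the largest Jordan block at λ.

For λ = 1: rank(A - I) = 2, and the largest Jordan block has size 3 (the smallest k with rank((A - I)^k) = rank((A - I)^(k+1))).

So m_A(x) = (x - 1)^3.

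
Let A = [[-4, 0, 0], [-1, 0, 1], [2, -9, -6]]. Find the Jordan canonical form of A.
The characteristic polynomial is det(xI - A) = (x + 3)^2(x + 4), so the eigenvalues are -4 (algebraic multiplicity 1), -3 (algebraic multiplicity 2).

For λ = -4: algebraic multiplicity 1 gives one 1×1 block.

For λ = -3: rank(A + 3I) = 2, rank((A + 3I)^2) = 1. The eigenspace has dimension 3 - 2 = 1, so there is 1 Jordan block; the rank sequence gives block sizes [2].

Assembling the blocks gives the Jordan form J above.

J = [[-4, 0, 0], [0, -3, 1], [0, 0, -3]]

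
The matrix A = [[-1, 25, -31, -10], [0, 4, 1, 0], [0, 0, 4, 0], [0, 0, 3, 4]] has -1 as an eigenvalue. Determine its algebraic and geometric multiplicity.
The characteristic polynomial is (x - 4)^3(x + 1), so the factor x + 1 appears with exponent 1: the algebraic multiplicity is 1.

rank(A + I) = 3, so the eigenspace has dimension 4 - 3 = 1: the geometric multiplicity is 1.

algebraic multiplicity 1, geometric multiplicity 1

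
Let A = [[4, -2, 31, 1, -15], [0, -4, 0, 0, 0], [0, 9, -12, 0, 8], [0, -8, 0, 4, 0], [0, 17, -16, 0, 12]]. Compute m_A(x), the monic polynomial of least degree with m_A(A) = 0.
The characteristic polynomial factors as (x - 4)^3(x + 4)^2. The minimal polynomial is ∏(x - λ)^{k_λ} where k_λ is the size of the largest Jordan block at λ.

For λ = -4: rank(A + 4I) = 4, and the largest Jordan block has size 2 (the smallest k with rank((A + 4I)^k) = rank((A + 4I)^(k+1))).
For λ = 4: rank(A - 4I) = 3, and the largest Jordan block has size 2 (the smallest k with rank((A - 4I)^k) = rank((A - 4I)^(k+1))).

So m_A(x) = (x - 4)^2(x + 4)^2.

m_A(x) = (x - 4)^2(x + 4)^2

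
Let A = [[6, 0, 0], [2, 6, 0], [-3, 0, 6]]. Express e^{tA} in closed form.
e^{tA} = [[e^{6*t}, 0, 0], [2*t*e^{6*t}, e^{6*t}, 0], [-3*t*e^{6*t}, 0, e^{6*t}]]

A has Jordan form J = [[6, 1, 0], [0, 6, 0], [0, 0, 6]] with A = PJP^{-1}, so e^{tA} = P e^{tJ} P^{-1}.

For a Jordan block J_k(λ), e^{tJ_k(λ)} = e^{λt} · (I + tN + t^2 N^2/2! + ... + t^{k-1} N^{k-1}/(k-1)!) where N is the nilpotent superdiagonal part.

Assembling the blocks and conjugating back gives the entries of e^{tA} as shown above.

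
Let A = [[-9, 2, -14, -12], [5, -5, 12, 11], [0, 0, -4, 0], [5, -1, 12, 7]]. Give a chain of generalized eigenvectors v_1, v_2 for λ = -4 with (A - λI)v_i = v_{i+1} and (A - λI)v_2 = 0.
We seek v_1 ∈ ker((A + 4I)^2) \ ker(A + 4I), then set v_{i+1} = (A + 4I) v_i.

One such chain is v_1 = [[0, 1, 0, 0]]^T, v_2 = [[2, -1, 0, -1]]^T. Check: (A + 4I) v_2 = [[0, 0, 0, 0]]^T = 0.

v_1 = [[0, 1, 0, 0]]^T, v_2 = [[2, -1, 0, -1]]^T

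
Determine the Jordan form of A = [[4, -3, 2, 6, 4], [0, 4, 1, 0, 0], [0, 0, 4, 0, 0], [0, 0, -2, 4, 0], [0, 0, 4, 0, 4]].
J = [[4, 1, 0, 0, 0], [0, 4, 1, 0, 0], [0, 0, 4, 0, 0], [0, 0, 0, 4, 0], [0, 0, 0, 0, 4]]

The characteristic polynomial is det(xI - A) = (x - 4)^5, so the eigenvalues are 4 (algebraic multiplicity 5).

For λ = 4: rank(A - 4I) = 2, rank((A - 4I)^2) = 1, rank((A - 4I)^3) = 0. The eigenspace has dimension 5 - 2 = 3, so there are 3 Jordan blocks; the rank sequence gives block sizes [3, 1, 1].

Assembling the blocks gives the Jordan form J above.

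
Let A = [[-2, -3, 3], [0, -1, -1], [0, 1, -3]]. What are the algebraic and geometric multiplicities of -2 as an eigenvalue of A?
The characteristic polynomial is (x + 2)^3, so the factor x + 2 appears with exponent 3: the algebraic multiplicity is 3.

rank(A + 2I) = 1, so the eigenspace has dimension 3 - 1 = 2: the geometric multiplicity is 2.

Since 2 < 3, A is not diagonalizable.

algebraic multiplicity 3, geometric multiplicity 2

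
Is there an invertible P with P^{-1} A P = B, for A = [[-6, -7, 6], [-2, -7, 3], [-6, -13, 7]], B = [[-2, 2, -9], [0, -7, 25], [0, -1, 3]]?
Two matrices over a field are similar if and only if they have the same invariant factors.

Both A and B have characteristic polynomial (x + 2)^3 and minimal polynomial (x + 2)^3. Computing further, both have invariant factors (x + 2)^3. Hence A and B are similar.

Yes.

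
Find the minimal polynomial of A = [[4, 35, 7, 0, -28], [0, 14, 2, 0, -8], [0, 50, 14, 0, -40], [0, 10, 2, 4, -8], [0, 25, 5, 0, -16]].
m_A(x) = (x - 4)^2

The characteristic polynomial factors as (x - 4)^5. The minimal polynomial is ∏(x - λ)^{k_λ} where k_λ is the size of the largest Jordan block at λ.

For λ = 4: rank(A - 4I) = 1, and the largest Jordan block has size 2 (the smallest k with rank((A - 4I)^k) = rank((A - 4I)^(k+1))).

So m_A(x) = (x - 4)^2.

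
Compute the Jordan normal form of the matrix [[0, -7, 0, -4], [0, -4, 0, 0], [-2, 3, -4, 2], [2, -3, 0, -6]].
The characteristic polynomial is det(xI - A) = (x + 2)(x + 4)^3, so the eigenvalues are -4 (algebraic multiplicity 3), -2 (algebraic multiplicity 1).

For λ = -4: rank(A + 4I) = 2, rank((A + 4I)^2) = 1. The eigenspace has dimension 4 - 2 = 2, so there are 2 Jordan blocks; the rank sequence gives block sizes [2, 1].

For λ = -2: algebraic multiplicity 1 gives one 1×1 block.

Assembling the blocks gives the Jordan form J above.

J = [[-4, 1, 0, 0], [0, -4, 0, 0], [0, 0, -4, 0], [0, 0, 0, -2]]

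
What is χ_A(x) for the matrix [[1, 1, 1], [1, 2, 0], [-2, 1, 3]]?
χ_A(x) = (x - 2)^3

xI - A = [[x - 1, -1, -1], [-1, x - 2, 0], [2, -1, x - 3]].

Expanding det(xI - A) along the first row:
det(xI - A) = + (x - 1)·det([[x - 2, 0], [-1, x - 3]]) - (-1)·det([[-1, 0], [2, x - 3]]) + (-1)·det([[-1, x - 2], [2, -1]]).

Evaluating gives χ_A(x) = x^3 - 6x^2 + 12x - 8 = (x - 2)^3.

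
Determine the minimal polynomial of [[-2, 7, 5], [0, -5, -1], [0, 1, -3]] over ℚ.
The characteristic polynomial factors as (x + 2)(x + 4)^2. The minimal polynomial is ∏(x - λ)^{k_λ} where k_λ is the size of the largest Jordan block at λ.

For λ = -4: rank(A + 4I) = 2, and the largest Jordan block has size 2 (the smallest k with rank((A + 4I)^k) = rank((A + 4I)^(k+1))).
For λ = -2: rank(A + 2I) = 2, and the largest Jordan block has size 1 (the smallest k with rank((A + 2I)^k) = rank((A + 2I)^(k+1))).

So m_A(x) = (x + 2)(x + 4)^2.

m_A(x) = (x + 2)(x + 4)^2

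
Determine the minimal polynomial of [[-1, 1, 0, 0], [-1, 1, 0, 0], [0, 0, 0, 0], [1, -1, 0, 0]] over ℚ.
m_A(x) = x^2

The characteristic polynomial factors as x^4. The minimal polynomial is ∏(x - λ)^{k_λ} where k_λ is the size of the largest Jordan block at λ.

For λ = 0: rank(A) = 1, and the largest Jordan block has size 2 (the smallest k with rank(A^k) = rank(A^(k+1))).

So m_A(x) = x^2.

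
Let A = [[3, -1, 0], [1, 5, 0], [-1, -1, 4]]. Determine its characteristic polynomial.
xI - A = [[x - 3, 1, 0], [-1, x - 5, 0], [1, 1, x - 4]].

Expanding det(xI - A) along the first row:
det(xI - A) = + (x - 3)·det([[x - 5, 0], [1, x - 4]]) - (1)·det([[-1, 0], [1, x - 4]]) + (0)·det([[-1, x - 5], [1, 1]]).

Evaluating gives χ_A(x) = x^3 - 12x^2 + 48x - 64 = (x - 4)^3.

χ_A(x) = (x - 4)^3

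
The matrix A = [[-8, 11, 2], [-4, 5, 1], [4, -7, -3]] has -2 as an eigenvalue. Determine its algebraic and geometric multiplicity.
The characteristic polynomial is (x + 2)^3, so the factor x + 2 appears with exponent 3: the algebraic multiplicity is 3.

rank(A + 2I) = 2, so the eigenspace has dimension 3 - 2 = 1: the geometric multiplicity is 1.

Since 1 < 3, A is not diagonalizable.

algebraic multiplicity 3, geometric multiplicity 1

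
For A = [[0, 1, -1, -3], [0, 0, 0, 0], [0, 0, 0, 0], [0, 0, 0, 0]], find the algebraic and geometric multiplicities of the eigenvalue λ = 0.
The characteristic polynomial is x^4, so the factor x appears with exponent 4: the algebraic multiplicity is 4.

rank(A) = 1, so the eigenspace has dimension 4 - 1 = 3: the geometric multiplicity is 3.

Since 3 < 4, A is not diagonalizable.

algebraic multiplicity 4, geometric multiplicity 3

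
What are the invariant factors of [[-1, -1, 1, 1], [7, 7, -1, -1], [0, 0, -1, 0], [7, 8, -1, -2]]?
The Jordan structure of A has elementary divisors (x + 1)^2, (x + 1), (x - 6). Arranging the block sizes at each eigenvalue in decreasing order and taking row products gives the invariant factors.

Invariant factors (smallest first, each dividing the next): x + 1, (x - 6)(x + 1)^2.

Check: the last factor (x - 6)(x + 1)^2 is the minimal polynomial, and the product (x - 6)(x + 1)^3 is the characteristic polynomial.

x + 1, (x - 6)(x + 1)^2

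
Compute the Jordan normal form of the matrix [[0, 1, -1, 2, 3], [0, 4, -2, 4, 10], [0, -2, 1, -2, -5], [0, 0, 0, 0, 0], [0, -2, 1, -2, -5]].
The characteristic polynomial is det(xI - A) = x^5, so the eigenvalues are 0 (algebraic multiplicity 5).

For λ = 0: rank(A) = 2, rank(A^2) = 0. The eigenspace has dimension 5 - 2 = 3, so there are 3 Jordan blocks; the rank sequence gives block sizes [2, 2, 1].

Assembling the blocks gives the Jordan form J above.

J = [[0, 1, 0, 0, 0], [0, 0, 0, 0, 0], [0, 0, 0, 1, 0], [0, 0, 0, 0, 0], [0, 0, 0, 0, 0]]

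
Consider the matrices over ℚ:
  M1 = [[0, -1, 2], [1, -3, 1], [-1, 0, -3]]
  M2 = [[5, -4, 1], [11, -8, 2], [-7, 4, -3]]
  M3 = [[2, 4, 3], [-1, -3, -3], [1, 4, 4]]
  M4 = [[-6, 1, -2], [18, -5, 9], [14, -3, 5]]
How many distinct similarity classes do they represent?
Characteristic polynomials: χ_{M1} = (x + 2)^3, χ_{M2} = (x + 2)^3, χ_{M3} = (x - 1)^3, χ_{M4} = (x + 2)^3.

{M1, M2, M4}: invariant factors (x + 2)^3.

{M3}: invariant factors x - 1, (x - 1)^2.

Matrices are similar if and only if their invariant-factor lists agree; the partition into similarity classes is {M1, M2, M4}, {M3}.

2 classes: {M1, M2, M4}, {M3}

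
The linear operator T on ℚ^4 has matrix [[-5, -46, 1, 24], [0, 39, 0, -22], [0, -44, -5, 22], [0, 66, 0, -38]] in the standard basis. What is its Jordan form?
The characteristic polynomial is det(xI - A) = (x - 6)(x + 5)^3, so the eigenvalues are -5 (algebraic multiplicity 3), 6 (algebraic multiplicity 1).

For λ = -5: rank(A + 5I) = 2, rank((A + 5I)^2) = 1. The eigenspace has dimension 4 - 2 = 2, so there are 2 Jordan blocks; the rank sequence gives block sizes [2, 1].

For λ = 6: algebraic multiplicity 1 gives one 1×1 block.

Assembling the blocks gives the Jordan form J above.

J = [[-5, 1, 0, 0], [0, -5, 0, 0], [0, 0, -5, 0], [0, 0, 0, 6]]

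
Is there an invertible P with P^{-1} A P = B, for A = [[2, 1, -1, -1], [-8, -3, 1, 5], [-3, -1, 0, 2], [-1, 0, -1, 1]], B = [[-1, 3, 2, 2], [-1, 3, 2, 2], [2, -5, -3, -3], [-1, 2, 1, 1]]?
Two matrices over a field are similar if and only if they have the same invariant factors.

Both A and B have characteristic polynomial x^4 and minimal polynomial x^2. Computing further, both have invariant factors x^2, x^2. Hence A and B are similar.

Yes.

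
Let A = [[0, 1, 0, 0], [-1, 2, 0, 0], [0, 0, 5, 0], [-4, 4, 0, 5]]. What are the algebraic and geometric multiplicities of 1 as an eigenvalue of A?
The characteristic polynomial is (x - 5)^2(x - 1)^2, so the factor x - 1 appears with exponent 2: the algebraic multiplicity is 2.

rank(A - I) = 3, so the eigenspace has dimension 4 - 3 = 1: the geometric multiplicity is 1.

Since 1 < 2, A is not diagonalizable.

algebraic multiplicity 2, geometric multiplicity 1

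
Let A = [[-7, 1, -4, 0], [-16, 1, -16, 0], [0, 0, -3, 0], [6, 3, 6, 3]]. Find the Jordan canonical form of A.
J = [[-3, 1, 0, 0], [0, -3, 0, 0], [0, 0, -3, 0], [0, 0, 0, 3]]

The characteristic polynomial is det(xI - A) = (x - 3)(x + 3)^3, so the eigenvalues are -3 (algebraic multiplicity 3), 3 (algebraic multiplicity 1).

For λ = -3: rank(A + 3I) = 2, rank((A + 3I)^2) = 1. The eigenspace has dimension 4 - 2 = 2, so there are 2 Jordan blocks; the rank sequence gives block sizes [2, 1].

For λ = 3: algebraic multiplicity 1 gives one 1×1 block.

Assembling the blocks gives the Jordan form J above.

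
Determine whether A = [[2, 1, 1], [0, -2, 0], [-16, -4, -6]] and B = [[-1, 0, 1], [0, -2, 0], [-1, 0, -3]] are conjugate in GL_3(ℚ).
Yes.

Two matrices over a field are similar if and only if they have the same invariant factors.

Both A and B have characteristic polynomial (x + 2)^3 and minimal polynomial (x + 2)^2. Computing further, both have invariant factors x + 2, (x + 2)^2. Hence A and B are similar.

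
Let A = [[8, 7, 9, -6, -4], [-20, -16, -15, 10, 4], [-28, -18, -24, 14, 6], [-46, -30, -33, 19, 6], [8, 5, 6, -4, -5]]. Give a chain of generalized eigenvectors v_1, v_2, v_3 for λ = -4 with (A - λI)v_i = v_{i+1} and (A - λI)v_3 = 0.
v_1 = [[0, 1, 1, 3, 0]]^T, v_2 = [[-2, 3, 4, 6, -1]]^T, v_3 = [[1, 0, 0, 2, 0]]^T

We seek v_1 ∈ ker((A + 4I)^3) \ ker((A + 4I)^2), then set v_{i+1} = (A + 4I) v_i.

One such chain is v_1 = [[0, 1, 1, 3, 0]]^T, v_2 = [[-2, 3, 4, 6, -1]]^T, v_3 = [[1, 0, 0, 2, 0]]^T. Check: (A + 4I) v_3 = [[0, 0, 0, 0, 0]]^T = 0.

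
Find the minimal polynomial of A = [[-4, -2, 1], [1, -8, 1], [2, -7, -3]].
The characteristic polynomial factors as (x + 5)^3. The minimal polynomial is ∏(x - λ)^{k_λ} where k_λ is the size of the largest Jordan block at λ.

For λ = -5: rank(A + 5I) = 2, and the largest Jordan block has size 3 (the smallest k with rank((A + 5I)^k) = rank((A + 5I)^(k+1))).

So m_A(x) = (x + 5)^3.

m_A(x) = (x + 5)^3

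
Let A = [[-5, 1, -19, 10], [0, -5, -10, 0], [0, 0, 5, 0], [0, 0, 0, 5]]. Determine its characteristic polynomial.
χ_A(x) = (x - 5)^2(x + 5)^2

xI - A = [[x + 5, -1, 19, -10], [0, x + 5, 10, 0], [0, 0, x - 5, 0], [0, 0, 0, x - 5]].

Expanding det(xI - A) along the first row:
det(xI - A) = + (x + 5)·det([[x + 5, 10, 0], [0, x - 5, 0], [0, 0, x - 5]]) - (-1)·det([[0, 10, 0], [0, x - 5, 0], [0, 0, x - 5]]) + (19)·det([[0, x + 5, 0], [0, 0, 0], [0, 0, x - 5]]) - (-10)·det([[0, x + 5, 10], [0, 0, x - 5], [0, 0, 0]]).

Evaluating gives χ_A(x) = x^4 - 50x^2 + 625 = (x - 5)^2(x + 5)^2.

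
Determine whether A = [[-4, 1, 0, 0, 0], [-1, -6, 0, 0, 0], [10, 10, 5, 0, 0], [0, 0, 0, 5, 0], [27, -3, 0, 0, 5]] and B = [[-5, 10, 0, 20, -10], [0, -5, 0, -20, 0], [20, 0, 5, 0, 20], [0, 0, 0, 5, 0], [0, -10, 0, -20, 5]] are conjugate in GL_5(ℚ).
No.

Both have characteristic polynomial (x - 5)^3(x + 5)^2, but the minimal polynomial of A is (x - 5)(x + 5)^2 while the minimal polynomial of B is (x - 5)(x + 5). The minimal polynomial is a similarity invariant, so A and B are not similar.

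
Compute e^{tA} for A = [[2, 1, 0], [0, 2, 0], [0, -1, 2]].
A has Jordan form J = [[2, 1, 0], [0, 2, 0], [0, 0, 2]] with A = PJP^{-1}, so e^{tA} = P e^{tJ} P^{-1}.

For a Jordan block J_k(λ), e^{tJ_k(λ)} = e^{λt} · (I + tN + t^2 N^2/2! + ... + t^{k-1} N^{k-1}/(k-1)!) where N is the nilpotent superdiagonal part.

Assembling the blocks and conjugating back gives the entries of e^{tA} as shown above.

e^{tA} = [[e^{2*t}, t*e^{2*t}, 0], [0, e^{2*t}, 0], [0, -t*e^{2*t}, e^{2*t}]]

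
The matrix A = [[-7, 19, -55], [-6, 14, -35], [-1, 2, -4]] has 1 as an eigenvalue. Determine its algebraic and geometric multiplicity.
The characteristic polynomial is (x - 1)^3, so the factor x - 1 appears with exponent 3: the algebraic multiplicity is 3.

rank(A - I) = 2, so the eigenspace has dimension 3 - 2 = 1: the geometric multiplicity is 1.

Since 1 < 3, A is not diagonalizable.

algebraic multiplicity 3, geometric multiplicity 1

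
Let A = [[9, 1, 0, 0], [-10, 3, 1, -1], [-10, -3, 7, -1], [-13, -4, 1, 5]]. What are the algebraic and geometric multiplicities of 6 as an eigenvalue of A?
The characteristic polynomial is (x - 6)^4, so the factor x - 6 appears with exponent 4: the algebraic multiplicity is 4.

rank(A - 6I) = 2, so the eigenspace has dimension 4 - 2 = 2: the geometric multiplicity is 2.

Since 2 < 4, A is not diagonalizable.

algebraic multiplicity 4, geometric multiplicity 2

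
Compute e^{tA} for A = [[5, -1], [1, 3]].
A has Jordan form J = [[4, 1], [0, 4]] with A = PJP^{-1}, so e^{tA} = P e^{tJ} P^{-1}.

For a Jordan block J_k(λ), e^{tJ_k(λ)} = e^{λt} · (I + tN + t^2 N^2/2! + ... + t^{k-1} N^{k-1}/(k-1)!) where N is the nilpotent superdiagonal part.

Assembling the blocks and conjugating back gives the entries of e^{tA} as shown above.

e^{tA} = [[(t + 1)*e^{4*t}, -t*e^{4*t}], [t*e^{4*t}, (1 - t)*e^{4*t}]]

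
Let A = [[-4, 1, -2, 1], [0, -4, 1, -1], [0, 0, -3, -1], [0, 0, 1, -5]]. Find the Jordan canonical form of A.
The characteristic polynomial is det(xI - A) = (x + 4)^4, so the eigenvalues are -4 (algebraic multiplicity 4).

For λ = -4: rank(A + 4I) = 2, rank((A + 4I)^2) = 0. The eigenspace has dimension 4 - 2 = 2, so there are 2 Jordan blocks; the rank sequence gives block sizes [2, 2].

Assembling the blocks gives the Jordan form J above.

J = [[-4, 1, 0, 0], [0, -4, 0, 0], [0, 0, -4, 1], [0, 0, 0, -4]]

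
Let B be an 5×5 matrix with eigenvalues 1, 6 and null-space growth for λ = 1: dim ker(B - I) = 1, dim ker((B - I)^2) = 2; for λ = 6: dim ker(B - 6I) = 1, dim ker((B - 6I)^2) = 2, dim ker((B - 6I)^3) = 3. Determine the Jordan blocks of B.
λ = 1: successive nullity increments [1, 1] count blocks of size ≥ k; block sizes are [2].
λ = 6: successive nullity increments [1, 1, 1] count blocks of size ≥ k; block sizes are [3].

Jordan blocks: (1, 2), (6, 3)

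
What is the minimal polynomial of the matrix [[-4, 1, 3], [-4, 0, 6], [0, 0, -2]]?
The characteristic polynomial factors as (x + 2)^3. The minimal polynomial is ∏(x - λ)^{k_λ} where k_λ is the size of the largest Jordan block at λ.

For λ = -2: rank(A + 2I) = 1, and the largest Jordan block has size 2 (the smallest k with rank((A + 2I)^k) = rank((A + 2I)^(k+1))).

So m_A(x) = (x + 2)^2.

m_A(x) = (x + 2)^2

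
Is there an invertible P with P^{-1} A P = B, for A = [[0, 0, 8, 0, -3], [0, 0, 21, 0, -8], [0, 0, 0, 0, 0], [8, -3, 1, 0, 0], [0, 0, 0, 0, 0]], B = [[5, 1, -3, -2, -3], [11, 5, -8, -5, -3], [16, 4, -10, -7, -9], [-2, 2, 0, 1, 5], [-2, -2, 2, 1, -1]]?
Two matrices over a field are similar if and only if they have the same invariant factors.

Both A and B have characteristic polynomial x^5 and minimal polynomial x^3. Computing further, both have invariant factors x^2, x^3. Hence A and B are similar.

Yes.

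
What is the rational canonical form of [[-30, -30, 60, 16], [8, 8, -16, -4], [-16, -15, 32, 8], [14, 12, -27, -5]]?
R = [[2, 0, 0, 0], [0, 0, 0, -4], [0, 1, 0, 0], [0, 0, 1, 3]]

The invariant factors of A (the non-unit diagonal entries of the Smith normal form of xI - A over ℚ[x]) are x - 2, (x - 2)^2(x + 1), each dividing the next. The characteristic polynomial is their product, (x - 2)^3(x + 1).

The rational canonical form is the block-diagonal matrix of companion matrices C(f_i):
R = [[2, 0, 0, 0], [0, 0, 0, -4], [0, 1, 0, 0], [0, 0, 1, 3]].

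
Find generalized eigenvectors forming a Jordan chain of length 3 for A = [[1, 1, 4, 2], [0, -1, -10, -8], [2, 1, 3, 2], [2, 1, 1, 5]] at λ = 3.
v_1 = [[0, 1, 0, 0]]^T, v_2 = [[1, -4, 1, 1]]^T, v_3 = [[0, -2, 0, 1]]^T

We seek v_1 ∈ ker((A - 3I)^3) \ ker((A - 3I)^2), then set v_{i+1} = (A - 3I) v_i.

One such chain is v_1 = [[0, 1, 0, 0]]^T, v_2 = [[1, -4, 1, 1]]^T, v_3 = [[0, -2, 0, 1]]^T. Check: (A - 3I) v_3 = [[0, 0, 0, 0]]^T = 0.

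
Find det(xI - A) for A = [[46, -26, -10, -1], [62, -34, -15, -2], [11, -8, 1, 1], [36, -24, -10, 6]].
xI - A = [[x - 46, 26, 10, 1], [-62, x + 34, 15, 2], [-11, 8, x - 1, -1], [-36, 24, 10, x - 6]].

Expanding det(xI - A) along the first row:
det(xI - A) = + (x - 46)·det([[x + 34, 15, 2], [8, x - 1, -1], [24, 10, x - 6]]) - (26)·det([[-62, 15, 2], [-11, x - 1, -1], [-36, 10, x - 6]]) + (10)·det([[-62, x + 34, 2], [-11, 8, -1], [-36, 24, x - 6]]) - (1)·det([[-62, x + 34, 15], [-11, 8, x - 1], [-36, 24, 10]]).

Evaluating gives χ_A(x) = x^4 - 19x^3 + 126x^2 - 324x + 216 = (x - 6)^3(x - 1).

χ_A(x) = (x - 6)^3(x - 1)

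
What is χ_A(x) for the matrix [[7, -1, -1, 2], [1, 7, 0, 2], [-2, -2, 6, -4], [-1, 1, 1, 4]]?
xI - A = [[x - 7, 1, 1, -2], [-1, x - 7, 0, -2], [2, 2, x - 6, 4], [1, -1, -1, x - 4]].

Expanding det(xI - A) along the first row:
det(xI - A) = + (x - 7)·det([[x - 7, 0, -2], [2, x - 6, 4], [-1, -1, x - 4]]) - (1)·det([[-1, 0, -2], [2, x - 6, 4], [1, -1, x - 4]]) + (1)·det([[-1, x - 7, -2], [2, 2, 4], [1, -1, x - 4]]) - (-2)·det([[-1, x - 7, 0], [2, 2, x - 6], [1, -1, -1]]).

Evaluating gives χ_A(x) = x^4 - 24x^3 + 216x^2 - 864x + 1296 = (x - 6)^4.

χ_A(x) = (x - 6)^4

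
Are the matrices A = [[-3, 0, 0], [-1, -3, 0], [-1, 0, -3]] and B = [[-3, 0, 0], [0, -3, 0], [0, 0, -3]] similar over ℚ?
No.

Both have characteristic polynomial (x + 3)^3, but the minimal polynomial of A is (x + 3)^2 while the minimal polynomial of B is x + 3. The minimal polynomial is a similarity invariant, so A and B are not similar.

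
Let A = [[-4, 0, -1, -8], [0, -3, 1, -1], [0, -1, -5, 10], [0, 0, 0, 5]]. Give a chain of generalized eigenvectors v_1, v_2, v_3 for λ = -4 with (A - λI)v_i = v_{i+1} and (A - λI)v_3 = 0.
v_1 = [[-1, 0, 1, 0]]^T, v_2 = [[-1, 1, -1, 0]]^T, v_3 = [[1, 0, 0, 0]]^T

We seek v_1 ∈ ker((A + 4I)^3) \ ker((A + 4I)^2), then set v_{i+1} = (A + 4I) v_i.

One such chain is v_1 = [[-1, 0, 1, 0]]^T, v_2 = [[-1, 1, -1, 0]]^T, v_3 = [[1, 0, 0, 0]]^T. Check: (A + 4I) v_3 = [[0, 0, 0, 0]]^T = 0.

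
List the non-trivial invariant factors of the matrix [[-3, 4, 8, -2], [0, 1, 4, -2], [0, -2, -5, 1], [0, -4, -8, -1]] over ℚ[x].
The Jordan structure of A has elementary divisors (x + 3), (x + 3), (x + 1)^2. Arranging the block sizes at each eigenvalue in decreasing order and taking row products gives the invariant factors.

Invariant factors (smallest first, each dividing the next): x + 3, (x + 1)^2(x + 3).

Check: the last factor (x + 1)^2(x + 3) is the minimal polynomial, and the product (x + 1)^2(x + 3)^2 is the characteristic polynomial.

x + 3, (x + 1)^2(x + 3)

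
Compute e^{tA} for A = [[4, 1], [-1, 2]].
e^{tA} = [[(t + 1)*e^{3*t}, t*e^{3*t}], [-t*e^{3*t}, (1 - t)*e^{3*t}]]

A has Jordan form J = [[3, 1], [0, 3]] with A = PJP^{-1}, so e^{tA} = P e^{tJ} P^{-1}.

For a Jordan block J_k(λ), e^{tJ_k(λ)} = e^{λt} · (I + tN + t^2 N^2/2! + ... + t^{k-1} N^{k-1}/(k-1)!) where N is the nilpotent superdiagonal part.

Assembling the blocks and conjugating back gives the entries of e^{tA} as shown above.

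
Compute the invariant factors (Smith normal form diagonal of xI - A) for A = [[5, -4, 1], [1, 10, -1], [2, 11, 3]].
(x - 6)^3

The Jordan structure of A has elementary divisors (x - 6)^3. Arranging the block sizes at each eigenvalue in decreasing order and taking row products gives the invariant factors.

Invariant factors (smallest first, each dividing the next): (x - 6)^3.

Check: the last factor (x - 6)^3 is the minimal polynomial, and the product (x - 6)^3 is the characteristic polynomial.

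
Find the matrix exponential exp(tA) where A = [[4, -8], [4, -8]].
e^{tA} = [[2 - e^{-4*t}, -2 + 2*e^{-4*t}], [1 - e^{-4*t}, -1 + 2*e^{-4*t}]]

A has Jordan form J = [[-4, 0], [0, 0]] with A = PJP^{-1}, so e^{tA} = P e^{tJ} P^{-1}.

For a Jordan block J_k(λ), e^{tJ_k(λ)} = e^{λt} · (I + tN + t^2 N^2/2! + ... + t^{k-1} N^{k-1}/(k-1)!) where N is the nilpotent superdiagonal part.

Assembling the blocks and conjugating back gives the entries of e^{tA} as shown above.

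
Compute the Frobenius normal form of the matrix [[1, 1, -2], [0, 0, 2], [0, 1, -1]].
R = [[1, 0, 0], [0, 0, 2], [0, 1, -1]]

The invariant factors of A (the non-unit diagonal entries of the Smith normal form of xI - A over ℚ[x]) are x - 1, (x - 1)(x + 2), each dividing the next. The characteristic polynomial is their product, (x - 1)^2(x + 2).

The rational canonical form is the block-diagonal matrix of companion matrices C(f_i):
R = [[1, 0, 0], [0, 0, 2], [0, 1, -1]].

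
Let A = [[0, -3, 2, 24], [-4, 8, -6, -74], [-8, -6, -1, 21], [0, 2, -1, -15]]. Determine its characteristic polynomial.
xI - A = [[x, 3, -2, -24], [4, x - 8, 6, 74], [8, 6, x + 1, -21], [0, -2, 1, x + 15]].

Expanding det(xI - A) along the first row:
det(xI - A) = + (x)·det([[x - 8, 6, 74], [6, x + 1, -21], [-2, 1, x + 15]]) - (3)·det([[4, 6, 74], [8, x + 1, -21], [0, 1, x + 15]]) + (-2)·det([[4, x - 8, 74], [8, 6, -21], [0, -2, x + 15]]) - (-24)·det([[4, x - 8, 6], [8, 6, x + 1], [0, -2, 1]]).

Evaluating gives χ_A(x) = x^4 + 8x^3 + 24x^2 + 32x + 16 = (x + 2)^4.

χ_A(x) = (x + 2)^4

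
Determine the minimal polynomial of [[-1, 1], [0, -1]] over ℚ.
m_A(x) = (x + 1)^2

The characteristic polynomial factors as (x + 1)^2. The minimal polynomial is ∏(x - λ)^{k_λ} where k_λ is the size of the largest Jordan block at λ.

For λ = -1: rank(A + I) = 1, and the largest Jordan block has size 2 (the smallest k with rank((A + I)^k) = rank((A + I)^(k+1))).

So m_A(x) = (x + 1)^2.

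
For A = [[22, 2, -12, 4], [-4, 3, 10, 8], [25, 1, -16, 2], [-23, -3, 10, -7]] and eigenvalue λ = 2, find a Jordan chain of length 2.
We seek v_1 ∈ ker((A - 2I)^2) \ ker(A - 2I), then set v_{i+1} = (A - 2I) v_i.

One such chain is v_1 = [[-1, 0, -1, 1]]^T, v_2 = [[-4, 2, -5, 4]]^T. Check: (A - 2I) v_2 = [[0, 0, 0, 0]]^T = 0.

v_1 = [[-1, 0, -1, 1]]^T, v_2 = [[-4, 2, -5, 4]]^T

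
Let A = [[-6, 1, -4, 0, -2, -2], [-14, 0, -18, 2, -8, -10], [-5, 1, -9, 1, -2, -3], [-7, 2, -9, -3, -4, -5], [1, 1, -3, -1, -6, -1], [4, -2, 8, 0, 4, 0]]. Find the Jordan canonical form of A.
J = [[-4, 1, 0, 0, 0, 0], [0, -4, 0, 0, 0, 0], [0, 0, -4, 1, 0, 0], [0, 0, 0, -4, 0, 0], [0, 0, 0, 0, -4, 0], [0, 0, 0, 0, 0, -4]]

The characteristic polynomial is det(xI - A) = (x + 4)^6, so the eigenvalues are -4 (algebraic multiplicity 6).

For λ = -4: rank(A + 4I) = 2, rank((A + 4I)^2) = 0. The eigenspace has dimension 6 - 2 = 4, so there are 4 Jordan blocks; the rank sequence gives block sizes [2, 2, 1, 1].

Assembling the blocks gives the Jordan form J above.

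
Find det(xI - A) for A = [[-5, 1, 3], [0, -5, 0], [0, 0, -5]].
xI - A = [[x + 5, -1, -3], [0, x + 5, 0], [0, 0, x + 5]].

Expanding det(xI - A) along the first row:
det(xI - A) = + (x + 5)·det([[x + 5, 0], [0, x + 5]]) - (-1)·det([[0, 0], [0, x + 5]]) + (-3)·det([[0, x + 5], [0, 0]]).

Evaluating gives χ_A(x) = x^3 + 15x^2 + 75x + 125 = (x + 5)^3.

χ_A(x) = (x + 5)^3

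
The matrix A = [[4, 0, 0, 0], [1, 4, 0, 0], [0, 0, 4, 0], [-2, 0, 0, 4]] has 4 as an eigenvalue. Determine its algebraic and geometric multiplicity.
algebraic multiplicity 4, geometric multiplicity 3

The characteristic polynomial is (x - 4)^4, so the factor x - 4 appears with exponent 4: the algebraic multiplicity is 4.

rank(A - 4I) = 1, so the eigenspace has dimension 4 - 1 = 3: the geometric multiplicity is 3.

Since 3 < 4, A is not diagonalizable.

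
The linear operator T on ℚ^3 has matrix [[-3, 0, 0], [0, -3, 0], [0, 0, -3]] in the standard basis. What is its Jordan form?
J = [[-3, 0, 0], [0, -3, 0], [0, 0, -3]]

The characteristic polynomial is det(xI - A) = (x + 3)^3, so the eigenvalues are -3 (algebraic multiplicity 3).

For λ = -3: rank(A + 3I) = 0. The eigenspace has dimension 3 - 0 = 3, so there are 3 Jordan blocks; the rank sequence gives block sizes [1, 1, 1].

Assembling the blocks gives the Jordan form J above.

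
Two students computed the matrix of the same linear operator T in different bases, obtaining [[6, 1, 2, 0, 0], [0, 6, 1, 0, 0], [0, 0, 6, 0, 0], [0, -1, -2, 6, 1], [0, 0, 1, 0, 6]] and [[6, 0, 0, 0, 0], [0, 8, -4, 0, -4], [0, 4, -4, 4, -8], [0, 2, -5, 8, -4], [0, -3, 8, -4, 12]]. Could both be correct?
No.

Both have characteristic polynomial (x - 6)^5, but the minimal polynomial of A is (x - 6)^3 while the minimal polynomial of B is (x - 6)^2. The minimal polynomial is a similarity invariant, so A and B are not similar.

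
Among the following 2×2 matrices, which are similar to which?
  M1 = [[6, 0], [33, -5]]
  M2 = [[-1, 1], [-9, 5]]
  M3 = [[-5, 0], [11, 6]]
Characteristic polynomials: χ_{M1} = (x - 6)(x + 5), χ_{M2} = (x - 2)^2, χ_{M3} = (x - 6)(x + 5).

{M1, M3}: invariant factors (x - 6)(x + 5).

{M2}: invariant factors (x - 2)^2.

Matrices are similar if and only if their invariant-factor lists agree; the partition into similarity classes is {M1, M3}, {M2}.

2 classes: {M1, M3}, {M2}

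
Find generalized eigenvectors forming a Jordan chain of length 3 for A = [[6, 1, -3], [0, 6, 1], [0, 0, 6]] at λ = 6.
v_1 = [[4, -1, 1]]^T, v_2 = [[-4, 1, 0]]^T, v_3 = [[1, 0, 0]]^T

We seek v_1 ∈ ker((A - 6I)^3) \ ker((A - 6I)^2), then set v_{i+1} = (A - 6I) v_i.

One such chain is v_1 = [[4, -1, 1]]^T, v_2 = [[-4, 1, 0]]^T, v_3 = [[1, 0, 0]]^T. Check: (A - 6I) v_3 = [[0, 0, 0]]^T = 0.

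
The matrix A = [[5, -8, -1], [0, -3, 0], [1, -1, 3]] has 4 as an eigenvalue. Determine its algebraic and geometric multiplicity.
The characteristic polynomial is (x - 4)^2(x + 3), so the factor x - 4 appears with exponent 2: the algebraic multiplicity is 2.

rank(A - 4I) = 2, so the eigenspace has dimension 3 - 2 = 1: the geometric multiplicity is 1.

Since 1 < 2, A is not diagonalizable.

algebraic multiplicity 2, geometric multiplicity 1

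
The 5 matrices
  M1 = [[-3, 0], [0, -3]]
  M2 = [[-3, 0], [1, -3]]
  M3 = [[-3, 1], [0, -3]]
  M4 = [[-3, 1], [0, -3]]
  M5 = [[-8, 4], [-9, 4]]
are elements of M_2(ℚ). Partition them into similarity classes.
3 classes: {M1}, {M2, M3, M4}, {M5}

Characteristic polynomials: χ_{M1} = (x + 3)^2, χ_{M2} = (x + 3)^2, χ_{M3} = (x + 3)^2, χ_{M4} = (x + 3)^2, χ_{M5} = (x + 2)^2.

{M1}: invariant factors x + 3, x + 3.

{M2, M3, M4}: invariant factors (x + 3)^2.

{M5}: invariant factors (x + 2)^2.

Matrices are similar if and only if their invariant-factor lists agree; the partition into similarity classes is {M1}, {M2, M3, M4}, {M5}.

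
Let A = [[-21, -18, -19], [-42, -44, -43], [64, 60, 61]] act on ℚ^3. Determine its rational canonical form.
R = [[0, 0, -20], [1, 0, 1], [0, 1, -4]]

The invariant factors of A (the non-unit diagonal entries of the Smith normal form of xI - A over ℚ[x]) are (x + 5)(x^2 - x + 4), each dividing the next. The characteristic polynomial is their product, (x + 5)(x^2 - x + 4).

The rational canonical form is the block-diagonal matrix of companion matrices C(f_i):
R = [[0, 0, -20], [1, 0, 1], [0, 1, -4]].

Note the characteristic polynomial does not split into linear factors over ℚ, so A has no Jordan form over ℚ; the rational canonical form exists over any field.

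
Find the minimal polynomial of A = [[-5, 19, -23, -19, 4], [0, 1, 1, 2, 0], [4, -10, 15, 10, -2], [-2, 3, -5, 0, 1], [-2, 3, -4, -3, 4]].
The characteristic polynomial factors as (x - 3)^5. The minimal polynomial is ∏(x - λ)^{k_λ} where k_λ is the size of the largest Jordan block at λ.

For λ = 3: rank(A - 3I) = 3, and the largest Jordan block has size 3 (the smallest k with rank((A - 3I)^k) = rank((A - 3I)^(k+1))).

So m_A(x) = (x - 3)^3.

m_A(x) = (x - 3)^3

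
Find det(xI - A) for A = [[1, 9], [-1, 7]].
χ_A(x) = (x - 4)^2

xI - A = [[x - 1, -9], [1, x - 7]].

Expanding det(xI - A) along the first row:
det(xI - A) = + (x - 1)·det([[x - 7]]) - (-9)·det([[1]]).

Evaluating gives χ_A(x) = x^2 - 8x + 16 = (x - 4)^2.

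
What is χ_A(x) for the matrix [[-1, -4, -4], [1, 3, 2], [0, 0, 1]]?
xI - A = [[x + 1, 4, 4], [-1, x - 3, -2], [0, 0, x - 1]].

Expanding det(xI - A) along the first row:
det(xI - A) = + (x + 1)·det([[x - 3, -2], [0, x - 1]]) - (4)·det([[-1, -2], [0, x - 1]]) + (4)·det([[-1, x - 3], [0, 0]]).

Evaluating gives χ_A(x) = x^3 - 3x^2 + 3x - 1 = (x - 1)^3.

χ_A(x) = (x - 1)^3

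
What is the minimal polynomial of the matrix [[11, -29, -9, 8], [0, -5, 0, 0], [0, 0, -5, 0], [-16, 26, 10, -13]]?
The characteristic polynomial factors as (x - 3)(x + 5)^3. The minimal polynomial is ∏(x - λ)^{k_λ} where k_λ is the size of the largest Jordan block at λ.

For λ = -5: rank(A + 5I) = 2, and the largest Jordan block has size 2 (the smallest k with rank((A + 5I)^k) = rank((A + 5I)^(k+1))).
For λ = 3: rank(A - 3I) = 3, and the largest Jordan block has size 1 (the smallest k with rank((A - 3I)^k) = rank((A - 3I)^(k+1))).

So m_A(x) = (x - 3)(x + 5)^2.

m_A(x) = (x - 3)(x + 5)^2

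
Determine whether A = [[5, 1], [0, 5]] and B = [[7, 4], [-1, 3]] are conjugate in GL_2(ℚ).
Yes.

Two matrices over a field are similar if and only if they have the same invariant factors.

Both A and B have characteristic polynomial (x - 5)^2 and minimal polynomial (x - 5)^2. Computing further, both have invariant factors (x - 5)^2. Hence A and B are similar.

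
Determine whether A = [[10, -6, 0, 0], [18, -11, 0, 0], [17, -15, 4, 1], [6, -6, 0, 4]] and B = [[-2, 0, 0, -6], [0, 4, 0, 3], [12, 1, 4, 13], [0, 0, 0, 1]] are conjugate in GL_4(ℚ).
Two matrices over a field are similar if and only if they have the same invariant factors.

Both A and B have characteristic polynomial (x - 4)^2(x - 1)(x + 2) and minimal polynomial (x - 4)^2(x - 1)(x + 2). Computing further, both have invariant factors (x - 4)^2(x - 1)(x + 2). Hence A and B are similar.

Yes.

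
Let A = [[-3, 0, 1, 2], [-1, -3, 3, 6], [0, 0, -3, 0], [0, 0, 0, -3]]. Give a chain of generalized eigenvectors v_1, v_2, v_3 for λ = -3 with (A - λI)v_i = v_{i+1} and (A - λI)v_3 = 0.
We seek v_1 ∈ ker((A + 3I)^3) \ ker((A + 3I)^2), then set v_{i+1} = (A + 3I) v_i.

One such chain is v_1 = [[-1, -4, 1, 0]]^T, v_2 = [[1, 4, 0, 0]]^T, v_3 = [[0, -1, 0, 0]]^T. Check: (A + 3I) v_3 = [[0, 0, 0, 0]]^T = 0.

v_1 = [[-1, -4, 1, 0]]^T, v_2 = [[1, 4, 0, 0]]^T, v_3 = [[0, -1, 0, 0]]^T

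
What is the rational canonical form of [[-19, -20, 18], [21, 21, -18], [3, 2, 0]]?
R = [[0, 0, 18], [1, 0, -3], [0, 1, 2]]

The invariant factors of A (the non-unit diagonal entries of the Smith normal form of xI - A over ℚ[x]) are (x - 3)(x^2 + x + 6), each dividing the next. The characteristic polynomial is their product, (x - 3)(x^2 + x + 6).

The rational canonical form is the block-diagonal matrix of companion matrices C(f_i):
R = [[0, 0, 18], [1, 0, -3], [0, 1, 2]].

Note the characteristic polynomial does not split into linear factors over ℚ, so A has no Jordan form over ℚ; the rational canonical form exists over any field.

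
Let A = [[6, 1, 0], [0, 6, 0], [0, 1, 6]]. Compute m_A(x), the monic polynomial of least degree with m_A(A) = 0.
The characteristic polynomial factors as (x - 6)^3. The minimal polynomial is ∏(x - λ)^{k_λ} where k_λ is the size of the largest Jordan block at λ.

For λ = 6: rank(A - 6I) = 1, and the largest Jordan block has size 2 (the smallest k with rank((A - 6I)^k) = rank((A - 6I)^(k+1))).

So m_A(x) = (x - 6)^2.

m_A(x) = (x - 6)^2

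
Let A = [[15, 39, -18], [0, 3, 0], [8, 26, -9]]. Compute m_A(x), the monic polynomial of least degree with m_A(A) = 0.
The characteristic polynomial factors as (x - 3)^3. The minimal polynomial is ∏(x - λ)^{k_λ} where k_λ is the size of the largest Jordan block at λ.

For λ = 3: rank(A - 3I) = 1, and the largest Jordan block has size 2 (the smallest k with rank((A - 3I)^k) = rank((A - 3I)^(k+1))).

So m_A(x) = (x - 3)^2.

m_A(x) = (x - 3)^2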